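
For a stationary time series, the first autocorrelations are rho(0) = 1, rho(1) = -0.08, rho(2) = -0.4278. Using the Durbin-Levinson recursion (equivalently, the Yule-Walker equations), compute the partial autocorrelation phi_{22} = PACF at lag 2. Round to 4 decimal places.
\phi_{22} = -0.4370

The PACF at lag k is phi_{kk}, the last component of the solution
to the Yule-Walker system G_k phi = r_k where
  (G_k)_{ij} = rho(|i - j|), (r_k)_i = rho(i), i,j = 1..k.
Equivalently, Durbin-Levinson gives phi_{kk} iteratively:
  phi_{11} = rho(1)
  phi_{kk} = [rho(k) - sum_{j=1..k-1} phi_{k-1,j} rho(k-j)]
            / [1 - sum_{j=1..k-1} phi_{k-1,j} rho(j)],
  phi_{k,j} = phi_{k-1,j} - phi_{kk} phi_{k-1,k-j},  j = 1..k-1.
Step k = 1:
  phi_11 = rho(1) = -0.08.
Step k = 2:
  phi_22 = [rho(2) - phi_11 rho(1)] / [1 - phi_11 rho(1)] = [-0.4278 - (-0.08)(-0.08)] / [1 - (-0.08)(-0.08)]
         = -0.4342 / 0.9936 = -0.437.
Therefore phi_{22} = -0.4370.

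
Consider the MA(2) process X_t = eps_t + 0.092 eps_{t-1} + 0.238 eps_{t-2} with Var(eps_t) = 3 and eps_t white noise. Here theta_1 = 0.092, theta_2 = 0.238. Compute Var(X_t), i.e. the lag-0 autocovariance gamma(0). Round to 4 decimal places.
\gamma(0) = 3.1953

For an MA(q) process X_t = eps_t + sum_i theta_i eps_{t-i} with
Var(eps_t) = sigma^2, the variance is
  gamma(0) = sigma^2 * (1 + sum_i theta_i^2).
  sum_i theta_i^2 = (0.092)^2 + (0.238)^2 = 0.008464 + 0.056644 = 0.065108.
  gamma(0) = 3 * (1 + 0.065108) = 3 * 1.065108 = 3.195324, which rounds to 3.1953.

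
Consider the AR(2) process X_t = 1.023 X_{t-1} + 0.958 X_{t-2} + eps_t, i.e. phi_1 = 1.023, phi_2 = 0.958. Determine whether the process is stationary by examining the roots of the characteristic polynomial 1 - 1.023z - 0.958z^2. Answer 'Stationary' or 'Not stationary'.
\text{Not stationary}

The AR(p) characteristic polynomial is P(z) = 1 - 1.023z - 0.958z^2.
Stationarity requires all roots to lie outside the unit circle, i.e. |z| > 1 for every root.
Set 1 + (-1.023) z + (-0.958) z^2 = 0, i.e. a z^2 + b z + c = 0 with a = -0.958, b = -1.023, c = 1.
Discriminant D = b^2 - 4ac = (-1.023)^2 - 4*(-0.958)*1 = 1.046529 - (-3.832) = 4.878529.
D >= 0, so the roots are real: z = (-b +/- sqrt(D)) / (2a) = (1.023 +/- 2.208739) / (-1.916).
  z_1 = (1.023 + 2.208739) / (-1.916) = -1.6867,   |z_1| = 1.6867.
  z_2 = (1.023 - 2.208739) / (-1.916) = 0.6189,   |z_2| = 0.6189.
Moduli of all roots: 1.6867, 0.6189.
All moduli strictly greater than 1? No.
Verdict: Not stationary.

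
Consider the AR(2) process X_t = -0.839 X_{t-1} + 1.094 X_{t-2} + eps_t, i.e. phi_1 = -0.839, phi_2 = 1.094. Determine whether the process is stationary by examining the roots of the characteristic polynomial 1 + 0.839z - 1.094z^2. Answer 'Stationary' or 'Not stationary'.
\text{Not stationary}

The AR(p) characteristic polynomial is P(z) = 1 + 0.839z - 1.094z^2.
Stationarity requires all roots to lie outside the unit circle, i.e. |z| > 1 for every root.
Set 1 + (0.839) z + (-1.094) z^2 = 0, i.e. a z^2 + b z + c = 0 with a = -1.094, b = 0.839, c = 1.
Discriminant D = b^2 - 4ac = (0.839)^2 - 4*(-1.094)*1 = 0.703921 - (-4.376) = 5.079921.
D >= 0, so the roots are real: z = (-b +/- sqrt(D)) / (2a) = (-0.839 +/- 2.253868) / (-2.188).
  z_1 = (-0.839 + 2.253868) / (-2.188) = -0.6466,   |z_1| = 0.6466.
  z_2 = (-0.839 - 2.253868) / (-2.188) = 1.4136,   |z_2| = 1.4136.
Moduli of all roots: 0.6466, 1.4136.
All moduli strictly greater than 1? No.
Verdict: Not stationary.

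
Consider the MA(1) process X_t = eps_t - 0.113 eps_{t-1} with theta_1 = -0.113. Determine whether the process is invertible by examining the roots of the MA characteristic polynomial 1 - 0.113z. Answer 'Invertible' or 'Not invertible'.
\text{Invertible}

The MA(q) characteristic polynomial is P(z) = 1 - 0.113z.
Invertibility requires all roots to lie outside the unit circle, i.e. |z| > 1 for every root.
This is linear in z: 1 + (-0.113) z = 0  =>  z = -1/(-0.113) = 8.849558,  |z| = 8.849558.
Moduli of all roots: 8.8496.
All moduli strictly greater than 1? Yes.
Verdict: Invertible.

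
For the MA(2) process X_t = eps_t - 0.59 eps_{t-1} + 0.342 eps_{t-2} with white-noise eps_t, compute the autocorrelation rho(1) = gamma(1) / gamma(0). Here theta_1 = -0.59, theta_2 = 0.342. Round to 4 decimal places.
\rho(1) = -0.5404

For an MA(q) process with theta_0 = 1, the autocovariance is
  gamma(k) = sigma^2 * sum_{i=0..q-k} theta_i * theta_{i+k},
and rho(k) = gamma(k) / gamma(0). Sigma^2 cancels.
  numerator   = (1)*(-0.59) + (-0.59)*(0.342) = -0.79178.
  denominator = (1)^2 + (-0.59)^2 + (0.342)^2 = 1.465064.
  rho(1) = -0.79178 / 1.465064 = -0.5404.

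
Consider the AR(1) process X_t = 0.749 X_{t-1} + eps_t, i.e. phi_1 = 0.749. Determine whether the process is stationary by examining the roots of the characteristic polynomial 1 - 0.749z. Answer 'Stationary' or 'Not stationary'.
\text{Stationary}

The AR(p) characteristic polynomial is P(z) = 1 - 0.749z.
Stationarity requires all roots to lie outside the unit circle, i.e. |z| > 1 for every root.
This is linear in z: 1 + (-0.749) z = 0  =>  z = -1/(-0.749) = 1.335113,  |z| = 1.335113.
Moduli of all roots: 1.3351.
All moduli strictly greater than 1? Yes.
Verdict: Stationary.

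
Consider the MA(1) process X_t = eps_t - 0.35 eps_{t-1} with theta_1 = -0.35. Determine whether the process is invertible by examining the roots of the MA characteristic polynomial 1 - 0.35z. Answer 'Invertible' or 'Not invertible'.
\text{Invertible}

The MA(q) characteristic polynomial is P(z) = 1 - 0.35z.
Invertibility requires all roots to lie outside the unit circle, i.e. |z| > 1 for every root.
This is linear in z: 1 + (-0.35) z = 0  =>  z = -1/(-0.35) = 2.857143,  |z| = 2.857143.
Moduli of all roots: 2.8571.
All moduli strictly greater than 1? Yes.
Verdict: Invertible.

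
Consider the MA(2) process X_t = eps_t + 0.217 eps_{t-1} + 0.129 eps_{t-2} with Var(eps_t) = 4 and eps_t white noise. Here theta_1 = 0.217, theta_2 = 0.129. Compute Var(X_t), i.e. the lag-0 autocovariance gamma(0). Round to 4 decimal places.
\gamma(0) = 4.2549

For an MA(q) process X_t = eps_t + sum_i theta_i eps_{t-i} with
Var(eps_t) = sigma^2, the variance is
  gamma(0) = sigma^2 * (1 + sum_i theta_i^2).
  sum_i theta_i^2 = (0.217)^2 + (0.129)^2 = 0.047089 + 0.016641 = 0.06373.
  gamma(0) = 4 * (1 + 0.06373) = 4 * 1.06373 = 4.25492, which rounds to 4.2549.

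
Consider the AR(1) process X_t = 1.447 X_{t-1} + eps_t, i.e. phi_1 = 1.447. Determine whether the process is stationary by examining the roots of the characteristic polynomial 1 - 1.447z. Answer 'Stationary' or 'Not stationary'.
\text{Not stationary}

The AR(p) characteristic polynomial is P(z) = 1 - 1.447z.
Stationarity requires all roots to lie outside the unit circle, i.e. |z| > 1 for every root.
This is linear in z: 1 + (-1.447) z = 0  =>  z = -1/(-1.447) = 0.691085,  |z| = 0.691085.
Moduli of all roots: 0.6911.
All moduli strictly greater than 1? No.
Verdict: Not stationary.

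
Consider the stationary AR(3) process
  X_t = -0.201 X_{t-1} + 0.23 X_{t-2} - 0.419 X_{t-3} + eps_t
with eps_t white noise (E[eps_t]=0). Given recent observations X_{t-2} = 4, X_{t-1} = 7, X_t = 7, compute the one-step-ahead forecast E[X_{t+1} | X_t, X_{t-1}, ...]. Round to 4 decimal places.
E[X_{t+1} \mid \mathcal F_t] = -1.4730

For an AR(p) model X_t = c + sum_i phi_i X_{t-i} + eps_t, the
one-step-ahead conditional mean is
  E[X_{t+1} | X_t, ...] = c + sum_i phi_i X_{t+1-i}.
Substitute known values:
  E[X_{t+1} | ...] = (-0.201) * (7) + (0.23) * (7) + (-0.419) * (4)
                   = -1.4730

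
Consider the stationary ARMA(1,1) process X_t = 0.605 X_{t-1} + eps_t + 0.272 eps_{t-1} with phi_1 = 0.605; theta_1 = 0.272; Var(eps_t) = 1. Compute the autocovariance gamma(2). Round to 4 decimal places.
\gamma(2) = 0.9746

Multiply the model equation by X_{t-k} and take expectations. With theta_0 = psi_0 = 1 and psi_j the MA(infinity) weights, this gives
  gamma(k) - sum_i phi_i gamma(k-i) = c_k,
  c_k = sigma^2 * sum_{j=k..q} theta_j psi_{j-k}   (c_k = 0 for k > q),
using gamma(-m) = gamma(m).
psi-weights needed (psi_j = theta_j + sum_i phi_i psi_{j-i}):
  psi_1 = theta_1 + phi_1 = 0.272 + (0.605) = 0.877
Right-hand sides:
  c_0 = sigma^2 (1 + theta_1 psi_1) = 1 * (1 + (0.272)(0.877)) = 1 * 1.238544 = 1.238544
  c_1 = sigma^2 theta_1 = 1 * (0.272) = 0.272
  c_2 = 0
Equations for k = 0 and k = 1 (AR order 1):
  gamma(0) = phi_1 gamma(1) + c_0
  gamma(1) = phi_1 gamma(0) + c_1
Substituting the second into the first: gamma(0) (1 - phi_1^2) = c_0 + phi_1 c_1, so
  gamma(0) = (c_0 + phi_1 c_1) / (1 - phi_1^2) = (1.238544 + (0.605)(0.272)) / (1 - (0.605)^2) = 1.403104 / 0.633975 = 2.213185.
  gamma(1) = phi_1 gamma(0) + c_1 = (0.605)(2.213185) + (0.272) = 1.610977.
For k = 2 (> q): gamma(2) = phi_1 gamma(1) = (0.605)(1.610977) = 0.974641.
Therefore gamma(2) = 0.9746 (to 4 decimal places).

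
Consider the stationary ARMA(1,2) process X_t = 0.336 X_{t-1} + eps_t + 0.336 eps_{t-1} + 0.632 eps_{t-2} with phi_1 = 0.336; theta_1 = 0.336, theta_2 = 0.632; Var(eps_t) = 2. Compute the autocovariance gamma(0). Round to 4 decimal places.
\gamma(0) = 4.5621

Multiply the model equation by X_{t-k} and take expectations. With theta_0 = psi_0 = 1 and psi_j the MA(infinity) weights, this gives
  gamma(k) - sum_i phi_i gamma(k-i) = c_k,
  c_k = sigma^2 * sum_{j=k..q} theta_j psi_{j-k}   (c_k = 0 for k > q),
using gamma(-m) = gamma(m).
psi-weights needed (psi_j = theta_j + sum_i phi_i psi_{j-i}):
  psi_1 = theta_1 + phi_1 = 0.336 + (0.336) = 0.672
  psi_2 = theta_2 + phi_1 psi_1 = 0.632 + (0.336)(0.672) = 0.857792
Right-hand sides:
  c_0 = sigma^2 (1 + theta_1 psi_1 + theta_2 psi_2) = 2 * (1 + (0.336)(0.672) + (0.632)(0.857792)) = 2 * 1.767917 = 3.535833
  c_1 = sigma^2 (theta_1 + theta_2 psi_1) = 2 * (0.336 + (0.632)(0.672)) = 1.521408
  c_2 = sigma^2 theta_2 = 2 * (0.632) = 1.264
Equations for k = 0 and k = 1 (AR order 1):
  gamma(0) = phi_1 gamma(1) + c_0
  gamma(1) = phi_1 gamma(0) + c_1
Substituting the second into the first: gamma(0) (1 - phi_1^2) = c_0 + phi_1 c_1, so
  gamma(0) = (c_0 + phi_1 c_1) / (1 - phi_1^2) = (3.535833 + (0.336)(1.521408)) / (1 - (0.336)^2) = 4.047026 / 0.887104 = 4.562065.
Therefore gamma(0) = 4.5621 (to 4 decimal places).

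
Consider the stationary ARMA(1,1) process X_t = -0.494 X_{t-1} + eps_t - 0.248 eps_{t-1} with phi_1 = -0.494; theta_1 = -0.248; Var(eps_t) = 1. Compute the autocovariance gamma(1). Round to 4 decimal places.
\gamma(1) = -1.1018

Multiply the model equation by X_{t-k} and take expectations. With theta_0 = psi_0 = 1 and psi_j the MA(infinity) weights, this gives
  gamma(k) - sum_i phi_i gamma(k-i) = c_k,
  c_k = sigma^2 * sum_{j=k..q} theta_j psi_{j-k}   (c_k = 0 for k > q),
using gamma(-m) = gamma(m).
psi-weights needed (psi_j = theta_j + sum_i phi_i psi_{j-i}):
  psi_1 = theta_1 + phi_1 = -0.248 + (-0.494) = -0.742
Right-hand sides:
  c_0 = sigma^2 (1 + theta_1 psi_1) = 1 * (1 + (-0.248)(-0.742)) = 1 * 1.184016 = 1.184016
  c_1 = sigma^2 theta_1 = 1 * (-0.248) = -0.248
  c_2 = 0
Equations for k = 0 and k = 1 (AR order 1):
  gamma(0) = phi_1 gamma(1) + c_0
  gamma(1) = phi_1 gamma(0) + c_1
Substituting the second into the first: gamma(0) (1 - phi_1^2) = c_0 + phi_1 c_1, so
  gamma(0) = (c_0 + phi_1 c_1) / (1 - phi_1^2) = (1.184016 + (-0.494)(-0.248)) / (1 - (-0.494)^2) = 1.306528 / 0.755964 = 1.728294.
  gamma(1) = phi_1 gamma(0) + c_1 = (-0.494)(1.728294) + (-0.248) = -1.101777.
Therefore gamma(1) = -1.1018 (to 4 decimal places).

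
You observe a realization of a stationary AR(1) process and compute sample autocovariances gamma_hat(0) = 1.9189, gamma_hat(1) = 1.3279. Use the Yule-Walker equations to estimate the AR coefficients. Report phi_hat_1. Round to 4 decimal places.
\hat\phi_{1} = 0.6920

The Yule-Walker equations for an AR(p) process read, in matrix form,
  Gamma_p phi = r_p,   with   (Gamma_p)_{ij} = gamma(|i - j|),
                       (r_p)_i = gamma(i),   i,j = 1..p.
Substitute the sample gammas (Toeplitz matrix and right-hand side of size 1):
  Gamma_p = [[1.9189]]
  r_p     = [1.3279]
With p = 1 this is the single equation gamma(0) phi_1 = gamma(1):
  phi_hat_1 = gamma(1) / gamma(0) = 1.3279 / 1.9189 = 0.6920.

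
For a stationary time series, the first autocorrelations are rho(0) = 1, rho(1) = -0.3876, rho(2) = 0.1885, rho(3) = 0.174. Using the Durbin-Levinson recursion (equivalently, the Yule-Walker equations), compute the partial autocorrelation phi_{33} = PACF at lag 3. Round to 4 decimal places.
\phi_{33} = 0.3080

The PACF at lag k is phi_{kk}, the last component of the solution
to the Yule-Walker system G_k phi = r_k where
  (G_k)_{ij} = rho(|i - j|), (r_k)_i = rho(i), i,j = 1..k.
Equivalently, Durbin-Levinson gives phi_{kk} iteratively:
  phi_{11} = rho(1)
  phi_{kk} = [rho(k) - sum_{j=1..k-1} phi_{k-1,j} rho(k-j)]
            / [1 - sum_{j=1..k-1} phi_{k-1,j} rho(j)],
  phi_{k,j} = phi_{k-1,j} - phi_{kk} phi_{k-1,k-j},  j = 1..k-1.
Step k = 1:
  phi_11 = rho(1) = -0.3876.
Step k = 2:
  phi_22 = [rho(2) - phi_11 rho(1)] / [1 - phi_11 rho(1)] = [0.1885 - (-0.3876)(-0.3876)] / [1 - (-0.3876)(-0.3876)]
         = 0.03826624 / 0.84976624 = 0.045031.
  Update: phi_21 = phi_11 - phi_22 phi_11 = -0.3876 - (0.045031)(-0.3876) = -0.370146.
Step k = 3:
  phi_33 = [rho(3) - phi_21 rho(2) - phi_22 rho(1)] / [1 - phi_21 rho(1) - phi_22 rho(2)]
    numerator   = 0.174 - (-0.370146)(0.1885) - (0.045031)(-0.3876) = 0.26122669
    denominator = 1 - (-0.370146)(-0.3876) - (0.045031)(0.1885) = 0.84804305
  phi_33 = 0.26122669 / 0.84804305 = 0.308.
Therefore phi_{33} = 0.3080.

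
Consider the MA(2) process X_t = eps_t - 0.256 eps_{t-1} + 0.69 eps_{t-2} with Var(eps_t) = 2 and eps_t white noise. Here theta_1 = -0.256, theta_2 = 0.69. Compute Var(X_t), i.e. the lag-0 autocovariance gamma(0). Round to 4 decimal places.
\gamma(0) = 3.0833

For an MA(q) process X_t = eps_t + sum_i theta_i eps_{t-i} with
Var(eps_t) = sigma^2, the variance is
  gamma(0) = sigma^2 * (1 + sum_i theta_i^2).
  sum_i theta_i^2 = (-0.256)^2 + (0.69)^2 = 0.065536 + 0.4761 = 0.541636.
  gamma(0) = 2 * (1 + 0.541636) = 2 * 1.541636 = 3.083272, which rounds to 3.0833.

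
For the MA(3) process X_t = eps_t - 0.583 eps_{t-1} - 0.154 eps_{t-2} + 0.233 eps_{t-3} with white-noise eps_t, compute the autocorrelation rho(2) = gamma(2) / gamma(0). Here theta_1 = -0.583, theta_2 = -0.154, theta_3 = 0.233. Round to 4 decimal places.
\rho(2) = -0.2044

For an MA(q) process with theta_0 = 1, the autocovariance is
  gamma(k) = sigma^2 * sum_{i=0..q-k} theta_i * theta_{i+k},
and rho(k) = gamma(k) / gamma(0). Sigma^2 cancels.
  numerator   = (1)*(-0.154) + (-0.583)*(0.233) = -0.289839.
  denominator = (1)^2 + (-0.583)^2 + (-0.154)^2 + (0.233)^2 = 1.417894.
  rho(2) = -0.289839 / 1.417894 = -0.2044.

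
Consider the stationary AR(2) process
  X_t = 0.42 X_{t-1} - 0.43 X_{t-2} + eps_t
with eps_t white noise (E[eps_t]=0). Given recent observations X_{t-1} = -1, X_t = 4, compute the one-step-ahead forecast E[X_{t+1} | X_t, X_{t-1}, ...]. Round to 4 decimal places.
E[X_{t+1} \mid \mathcal F_t] = 2.1100

For an AR(p) model X_t = c + sum_i phi_i X_{t-i} + eps_t, the
one-step-ahead conditional mean is
  E[X_{t+1} | X_t, ...] = c + sum_i phi_i X_{t+1-i}.
Substitute known values:
  E[X_{t+1} | ...] = (0.42) * (4) + (-0.43) * (-1)
                   = 2.1100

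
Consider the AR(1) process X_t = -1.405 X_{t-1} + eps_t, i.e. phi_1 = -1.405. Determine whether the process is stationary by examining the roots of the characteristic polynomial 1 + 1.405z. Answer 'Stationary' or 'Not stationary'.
\text{Not stationary}

The AR(p) characteristic polynomial is P(z) = 1 + 1.405z.
Stationarity requires all roots to lie outside the unit circle, i.e. |z| > 1 for every root.
This is linear in z: 1 + (1.405) z = 0  =>  z = -1/(1.405) = -0.711744,  |z| = 0.711744.
Moduli of all roots: 0.7117.
All moduli strictly greater than 1? No.
Verdict: Not stationary.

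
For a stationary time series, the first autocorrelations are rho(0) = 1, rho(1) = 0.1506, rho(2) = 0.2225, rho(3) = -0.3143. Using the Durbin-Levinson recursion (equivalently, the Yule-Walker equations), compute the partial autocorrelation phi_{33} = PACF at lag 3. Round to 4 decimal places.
\phi_{33} = -0.3970

The PACF at lag k is phi_{kk}, the last component of the solution
to the Yule-Walker system G_k phi = r_k where
  (G_k)_{ij} = rho(|i - j|), (r_k)_i = rho(i), i,j = 1..k.
Equivalently, Durbin-Levinson gives phi_{kk} iteratively:
  phi_{11} = rho(1)
  phi_{kk} = [rho(k) - sum_{j=1..k-1} phi_{k-1,j} rho(k-j)]
            / [1 - sum_{j=1..k-1} phi_{k-1,j} rho(j)],
  phi_{k,j} = phi_{k-1,j} - phi_{kk} phi_{k-1,k-j},  j = 1..k-1.
Step k = 1:
  phi_11 = rho(1) = 0.1506.
Step k = 2:
  phi_22 = [rho(2) - phi_11 rho(1)] / [1 - phi_11 rho(1)] = [0.2225 - (0.1506)(0.1506)] / [1 - (0.1506)(0.1506)]
         = 0.19981964 / 0.97731964 = 0.204457.
  Update: phi_21 = phi_11 - phi_22 phi_11 = 0.1506 - (0.204457)(0.1506) = 0.119809.
Step k = 3:
  phi_33 = [rho(3) - phi_21 rho(2) - phi_22 rho(1)] / [1 - phi_21 rho(1) - phi_22 rho(2)]
    numerator   = -0.3143 - (0.119809)(0.2225) - (0.204457)(0.1506) = -0.37174865
    denominator = 1 - (0.119809)(0.1506) - (0.204457)(0.2225) = 0.93646516
  phi_33 = -0.37174865 / 0.93646516 = -0.397.
Therefore phi_{33} = -0.3970.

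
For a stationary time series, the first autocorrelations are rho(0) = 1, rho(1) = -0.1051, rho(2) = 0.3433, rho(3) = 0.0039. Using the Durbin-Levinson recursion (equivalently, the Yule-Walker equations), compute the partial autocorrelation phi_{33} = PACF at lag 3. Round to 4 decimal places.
\phi_{33} = 0.0720

The PACF at lag k is phi_{kk}, the last component of the solution
to the Yule-Walker system G_k phi = r_k where
  (G_k)_{ij} = rho(|i - j|), (r_k)_i = rho(i), i,j = 1..k.
Equivalently, Durbin-Levinson gives phi_{kk} iteratively:
  phi_{11} = rho(1)
  phi_{kk} = [rho(k) - sum_{j=1..k-1} phi_{k-1,j} rho(k-j)]
            / [1 - sum_{j=1..k-1} phi_{k-1,j} rho(j)],
  phi_{k,j} = phi_{k-1,j} - phi_{kk} phi_{k-1,k-j},  j = 1..k-1.
Step k = 1:
  phi_11 = rho(1) = -0.1051.
Step k = 2:
  phi_22 = [rho(2) - phi_11 rho(1)] / [1 - phi_11 rho(1)] = [0.3433 - (-0.1051)(-0.1051)] / [1 - (-0.1051)(-0.1051)]
         = 0.33225399 / 0.98895399 = 0.335965.
  Update: phi_21 = phi_11 - phi_22 phi_11 = -0.1051 - (0.335965)(-0.1051) = -0.06979.
Step k = 3:
  phi_33 = [rho(3) - phi_21 rho(2) - phi_22 rho(1)] / [1 - phi_21 rho(1) - phi_22 rho(2)]
    numerator   = 0.0039 - (-0.06979)(0.3433) - (0.335965)(-0.1051) = 0.06316886
    denominator = 1 - (-0.06979)(-0.1051) - (0.335965)(0.3433) = 0.87732826
  phi_33 = 0.06316886 / 0.87732826 = 0.072.
Therefore phi_{33} = 0.0720.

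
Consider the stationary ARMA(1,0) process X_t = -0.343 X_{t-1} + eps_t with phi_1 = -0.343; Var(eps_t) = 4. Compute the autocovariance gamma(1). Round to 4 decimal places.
\gamma(1) = -1.5549

Multiply the model equation by X_{t-k} and take expectations. With theta_0 = psi_0 = 1 and psi_j the MA(infinity) weights, this gives
  gamma(k) - sum_i phi_i gamma(k-i) = c_k,
  c_k = sigma^2 * sum_{j=k..q} theta_j psi_{j-k}   (c_k = 0 for k > q),
using gamma(-m) = gamma(m).
Pure AR (q = 0): c_0 = sigma^2 = 4, c_k = 0 for k >= 1.
Equations for k = 0 and k = 1 (AR order 1):
  gamma(0) = phi_1 gamma(1) + c_0
  gamma(1) = phi_1 gamma(0) + c_1
Substituting the second into the first: gamma(0) (1 - phi_1^2) = c_0 + phi_1 c_1, so
  gamma(0) = c_0 / (1 - phi_1^2) = 4 / (1 - (-0.343)^2) = 4 / 0.882351 = 4.533343.
  gamma(1) = phi_1 gamma(0) = (-0.343)(4.533343) = -1.554937.
Therefore gamma(1) = -1.5549 (to 4 decimal places).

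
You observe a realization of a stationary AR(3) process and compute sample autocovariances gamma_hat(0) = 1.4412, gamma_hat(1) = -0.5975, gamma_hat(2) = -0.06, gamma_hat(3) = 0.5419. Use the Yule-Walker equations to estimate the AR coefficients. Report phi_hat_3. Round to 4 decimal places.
\hat\phi_{3} = 0.3200

The Yule-Walker equations for an AR(p) process read, in matrix form,
  Gamma_p phi = r_p,   with   (Gamma_p)_{ij} = gamma(|i - j|),
                       (r_p)_i = gamma(i),   i,j = 1..p.
Substitute the sample gammas (Toeplitz matrix and right-hand side of size 3):
  Gamma_p = [[1.4412, -0.5975, -0.06], [-0.5975, 1.4412, -0.5975], [-0.06, -0.5975, 1.4412]]
  r_p     = [-0.5975, -0.06, 0.5419]
Written out (R1..R3):
  (R1) 1.4412 phi_1 - 0.5975 phi_2 - 0.06 phi_3 = -0.5975
  (R2) -0.5975 phi_1 + 1.4412 phi_2 - 0.5975 phi_3 = -0.06
  (R3) -0.06 phi_1 - 0.5975 phi_2 + 1.4412 phi_3 = 0.5419
Gaussian elimination:
  R2 <- R2 - (-0.5975/1.4412) R1 = R2 - (-0.414585) R1:  1.193485 phi_2 - 0.622375 phi_3 = -0.307715
  R3 <- R3 - (-0.06/1.4412) R1 = R3 - (-0.041632) R1:  -0.622375 phi_2 + 1.438702 phi_3 = 0.517025
  R3 <- R3 - (-0.622375/1.193485) R2 = R3 - (-0.521477) R2:  1.114148 phi_3 = 0.356559
Back-substitution:
  phi_hat_3 = 0.356559 / 1.114148 = 0.320028
  phi_hat_2 = (-0.307715 - (-0.622375)(0.320028)) / 1.193485 = -0.090941
  phi_hat_1 = (-0.5975 - (-0.5975)(-0.090941) - (-0.06)(0.320028)) / 1.4412 = -0.438964
So phi_hat = [-0.4390, -0.0909, 0.3200].
Therefore phi_hat_3 = 0.3200.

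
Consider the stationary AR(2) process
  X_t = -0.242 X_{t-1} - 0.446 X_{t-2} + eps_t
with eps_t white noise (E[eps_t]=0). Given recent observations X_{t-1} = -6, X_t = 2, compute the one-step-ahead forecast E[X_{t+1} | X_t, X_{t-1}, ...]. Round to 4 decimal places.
E[X_{t+1} \mid \mathcal F_t] = 2.1920

For an AR(p) model X_t = c + sum_i phi_i X_{t-i} + eps_t, the
one-step-ahead conditional mean is
  E[X_{t+1} | X_t, ...] = c + sum_i phi_i X_{t+1-i}.
Substitute known values:
  E[X_{t+1} | ...] = (-0.242) * (2) + (-0.446) * (-6)
                   = 2.1920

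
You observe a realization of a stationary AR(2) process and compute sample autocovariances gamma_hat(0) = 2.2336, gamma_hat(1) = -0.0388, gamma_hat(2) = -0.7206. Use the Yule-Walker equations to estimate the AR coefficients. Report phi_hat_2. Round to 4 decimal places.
\hat\phi_{2} = -0.3230

The Yule-Walker equations for an AR(p) process read, in matrix form,
  Gamma_p phi = r_p,   with   (Gamma_p)_{ij} = gamma(|i - j|),
                       (r_p)_i = gamma(i),   i,j = 1..p.
Substitute the sample gammas (Toeplitz matrix and right-hand side of size 2):
  Gamma_p = [[2.2336, -0.0388], [-0.0388, 2.2336]]
  r_p     = [-0.0388, -0.7206]
Written out:
  2.2336 phi_1 - 0.0388 phi_2 = -0.0388
  -0.0388 phi_1 + 2.2336 phi_2 = -0.7206
Solve by Cramer's rule:
  det = gamma(0)^2 - gamma(1)^2 = (2.2336)^2 - (-0.0388)^2 = 4.98896896 - 0.00150544 = 4.98746352
  phi_hat_1 = [gamma(1) gamma(0) - gamma(1) gamma(2)] / det = [(-0.0388)(2.2336) - (-0.0388)(-0.7206)] / 4.98746352 = -0.11462296 / 4.98746352 = -0.023
  phi_hat_2 = [gamma(0) gamma(2) - gamma(1)^2] / det = [(2.2336)(-0.7206) - (-0.0388)^2] / 4.98746352 = -1.6110376 / 4.98746352 = -0.323
So phi_hat = [-0.0230, -0.3230].
Therefore phi_hat_2 = -0.3230.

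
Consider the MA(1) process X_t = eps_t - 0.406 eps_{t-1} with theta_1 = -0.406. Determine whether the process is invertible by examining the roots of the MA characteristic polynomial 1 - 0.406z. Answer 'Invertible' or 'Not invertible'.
\text{Invertible}

The MA(q) characteristic polynomial is P(z) = 1 - 0.406z.
Invertibility requires all roots to lie outside the unit circle, i.e. |z| > 1 for every root.
This is linear in z: 1 + (-0.406) z = 0  =>  z = -1/(-0.406) = 2.463054,  |z| = 2.463054.
Moduli of all roots: 2.4631.
All moduli strictly greater than 1? Yes.
Verdict: Invertible.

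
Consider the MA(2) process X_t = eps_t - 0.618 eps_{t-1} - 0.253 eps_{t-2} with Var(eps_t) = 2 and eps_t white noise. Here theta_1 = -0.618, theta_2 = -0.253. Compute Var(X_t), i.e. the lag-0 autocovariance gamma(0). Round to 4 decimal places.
\gamma(0) = 2.8919

For an MA(q) process X_t = eps_t + sum_i theta_i eps_{t-i} with
Var(eps_t) = sigma^2, the variance is
  gamma(0) = sigma^2 * (1 + sum_i theta_i^2).
  sum_i theta_i^2 = (-0.618)^2 + (-0.253)^2 = 0.381924 + 0.064009 = 0.445933.
  gamma(0) = 2 * (1 + 0.445933) = 2 * 1.445933 = 2.891866, which rounds to 2.8919.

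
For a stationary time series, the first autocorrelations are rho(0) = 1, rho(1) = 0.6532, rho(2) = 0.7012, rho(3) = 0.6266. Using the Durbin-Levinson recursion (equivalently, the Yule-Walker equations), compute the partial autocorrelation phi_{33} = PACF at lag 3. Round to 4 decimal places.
\phi_{33} = 0.1700

The PACF at lag k is phi_{kk}, the last component of the solution
to the Yule-Walker system G_k phi = r_k where
  (G_k)_{ij} = rho(|i - j|), (r_k)_i = rho(i), i,j = 1..k.
Equivalently, Durbin-Levinson gives phi_{kk} iteratively:
  phi_{11} = rho(1)
  phi_{kk} = [rho(k) - sum_{j=1..k-1} phi_{k-1,j} rho(k-j)]
            / [1 - sum_{j=1..k-1} phi_{k-1,j} rho(j)],
  phi_{k,j} = phi_{k-1,j} - phi_{kk} phi_{k-1,k-j},  j = 1..k-1.
Step k = 1:
  phi_11 = rho(1) = 0.6532.
Step k = 2:
  phi_22 = [rho(2) - phi_11 rho(1)] / [1 - phi_11 rho(1)] = [0.7012 - (0.6532)(0.6532)] / [1 - (0.6532)(0.6532)]
         = 0.27452976 / 0.57332976 = 0.478834.
  Update: phi_21 = phi_11 - phi_22 phi_11 = 0.6532 - (0.478834)(0.6532) = 0.340426.
Step k = 3:
  phi_33 = [rho(3) - phi_21 rho(2) - phi_22 rho(1)] / [1 - phi_21 rho(1) - phi_22 rho(2)]
    numerator   = 0.6266 - (0.340426)(0.7012) - (0.478834)(0.6532) = 0.07511919
    denominator = 1 - (0.340426)(0.6532) - (0.478834)(0.7012) = 0.44187559
  phi_33 = 0.07511919 / 0.44187559 = 0.17.
Therefore phi_{33} = 0.1700.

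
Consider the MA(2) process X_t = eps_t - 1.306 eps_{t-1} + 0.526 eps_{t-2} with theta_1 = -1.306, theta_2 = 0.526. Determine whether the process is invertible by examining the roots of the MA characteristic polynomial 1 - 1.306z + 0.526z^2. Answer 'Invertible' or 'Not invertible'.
\text{Invertible}

The MA(q) characteristic polynomial is P(z) = 1 - 1.306z + 0.526z^2.
Invertibility requires all roots to lie outside the unit circle, i.e. |z| > 1 for every root.
Set 1 + (-1.306) z + (0.526) z^2 = 0, i.e. a z^2 + b z + c = 0 with a = 0.526, b = -1.306, c = 1.
Discriminant D = b^2 - 4ac = (-1.306)^2 - 4*(0.526)*1 = 1.705636 - (2.104) = -0.398364.
D < 0, so the roots are the complex-conjugate pair z = (-b +/- i sqrt(-D)) / (2a) = 1.2414 +/- 0.6i.
For a conjugate pair |z|^2 = z * conj(z) = (product of roots) = c/a = 1/(0.526) = 1.901141, so |z| = sqrt(1.901141) = 1.3788 for both roots.
Moduli of all roots: 1.3788, 1.3788.
All moduli strictly greater than 1? Yes.
Verdict: Invertible.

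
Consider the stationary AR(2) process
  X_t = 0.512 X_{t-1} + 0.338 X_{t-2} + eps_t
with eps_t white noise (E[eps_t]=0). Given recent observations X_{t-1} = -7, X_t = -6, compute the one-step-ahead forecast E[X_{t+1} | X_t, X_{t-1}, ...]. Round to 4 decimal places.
E[X_{t+1} \mid \mathcal F_t] = -5.4380

For an AR(p) model X_t = c + sum_i phi_i X_{t-i} + eps_t, the
one-step-ahead conditional mean is
  E[X_{t+1} | X_t, ...] = c + sum_i phi_i X_{t+1-i}.
Substitute known values:
  E[X_{t+1} | ...] = (0.512) * (-6) + (0.338) * (-7)
                   = -5.4380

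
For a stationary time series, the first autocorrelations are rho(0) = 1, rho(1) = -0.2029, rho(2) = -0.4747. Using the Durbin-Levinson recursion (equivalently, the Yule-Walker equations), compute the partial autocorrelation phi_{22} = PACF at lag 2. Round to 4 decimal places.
\phi_{22} = -0.5380

The PACF at lag k is phi_{kk}, the last component of the solution
to the Yule-Walker system G_k phi = r_k where
  (G_k)_{ij} = rho(|i - j|), (r_k)_i = rho(i), i,j = 1..k.
Equivalently, Durbin-Levinson gives phi_{kk} iteratively:
  phi_{11} = rho(1)
  phi_{kk} = [rho(k) - sum_{j=1..k-1} phi_{k-1,j} rho(k-j)]
            / [1 - sum_{j=1..k-1} phi_{k-1,j} rho(j)],
  phi_{k,j} = phi_{k-1,j} - phi_{kk} phi_{k-1,k-j},  j = 1..k-1.
Step k = 1:
  phi_11 = rho(1) = -0.2029.
Step k = 2:
  phi_22 = [rho(2) - phi_11 rho(1)] / [1 - phi_11 rho(1)] = [-0.4747 - (-0.2029)(-0.2029)] / [1 - (-0.2029)(-0.2029)]
         = -0.51586841 / 0.95883159 = -0.538.
Therefore phi_{22} = -0.5380.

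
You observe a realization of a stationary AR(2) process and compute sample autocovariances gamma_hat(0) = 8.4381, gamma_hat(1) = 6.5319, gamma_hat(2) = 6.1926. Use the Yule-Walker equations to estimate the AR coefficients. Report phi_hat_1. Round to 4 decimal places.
\hat\phi_{1} = 0.5140

The Yule-Walker equations for an AR(p) process read, in matrix form,
  Gamma_p phi = r_p,   with   (Gamma_p)_{ij} = gamma(|i - j|),
                       (r_p)_i = gamma(i),   i,j = 1..p.
Substitute the sample gammas (Toeplitz matrix and right-hand side of size 2):
  Gamma_p = [[8.4381, 6.5319], [6.5319, 8.4381]]
  r_p     = [6.5319, 6.1926]
Written out:
  8.4381 phi_1 + 6.5319 phi_2 = 6.5319
  6.5319 phi_1 + 8.4381 phi_2 = 6.1926
Solve by Cramer's rule:
  det = gamma(0)^2 - gamma(1)^2 = (8.4381)^2 - (6.5319)^2 = 71.20153161 - 42.66571761 = 28.535814
  phi_hat_1 = [gamma(1) gamma(0) - gamma(1) gamma(2)] / det = [(6.5319)(8.4381) - (6.5319)(6.1926)] / 28.535814 = 14.66738145 / 28.535814 = 0.514
  phi_hat_2 = [gamma(0) gamma(2) - gamma(1)^2] / det = [(8.4381)(6.1926) - (6.5319)^2] / 28.535814 = 9.58806045 / 28.535814 = 0.336
So phi_hat = [0.5140, 0.3360].
Therefore phi_hat_1 = 0.5140.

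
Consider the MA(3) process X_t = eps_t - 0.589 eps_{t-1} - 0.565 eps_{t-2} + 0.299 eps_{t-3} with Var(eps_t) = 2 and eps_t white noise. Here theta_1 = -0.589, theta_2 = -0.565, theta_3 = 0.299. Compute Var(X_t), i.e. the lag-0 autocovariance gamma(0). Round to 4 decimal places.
\gamma(0) = 3.5111

For an MA(q) process X_t = eps_t + sum_i theta_i eps_{t-i} with
Var(eps_t) = sigma^2, the variance is
  gamma(0) = sigma^2 * (1 + sum_i theta_i^2).
  sum_i theta_i^2 = (-0.589)^2 + (-0.565)^2 + (0.299)^2 = 0.346921 + 0.319225 + 0.089401 = 0.755547.
  gamma(0) = 2 * (1 + 0.755547) = 2 * 1.755547 = 3.511094, which rounds to 3.5111.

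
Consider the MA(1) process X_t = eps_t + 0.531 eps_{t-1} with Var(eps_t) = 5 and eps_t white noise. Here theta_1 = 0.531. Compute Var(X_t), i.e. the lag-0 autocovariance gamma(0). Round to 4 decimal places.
\gamma(0) = 6.4098

For an MA(q) process X_t = eps_t + sum_i theta_i eps_{t-i} with
Var(eps_t) = sigma^2, the variance is
  gamma(0) = sigma^2 * (1 + sum_i theta_i^2).
  sum_i theta_i^2 = (0.531)^2 = 0.281961.
  gamma(0) = 5 * (1 + 0.281961) = 5 * 1.281961 = 6.409805, which rounds to 6.4098.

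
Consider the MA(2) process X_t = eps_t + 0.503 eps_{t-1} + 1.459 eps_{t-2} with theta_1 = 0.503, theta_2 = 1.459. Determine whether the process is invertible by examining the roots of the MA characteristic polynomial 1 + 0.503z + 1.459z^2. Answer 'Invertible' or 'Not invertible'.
\text{Not invertible}

The MA(q) characteristic polynomial is P(z) = 1 + 0.503z + 1.459z^2.
Invertibility requires all roots to lie outside the unit circle, i.e. |z| > 1 for every root.
Set 1 + (0.503) z + (1.459) z^2 = 0, i.e. a z^2 + b z + c = 0 with a = 1.459, b = 0.503, c = 1.
Discriminant D = b^2 - 4ac = (0.503)^2 - 4*(1.459)*1 = 0.253009 - (5.836) = -5.582991.
D < 0, so the roots are the complex-conjugate pair z = (-b +/- i sqrt(-D)) / (2a) = -0.1724 +/- 0.8097i.
For a conjugate pair |z|^2 = z * conj(z) = (product of roots) = c/a = 1/(1.459) = 0.685401, so |z| = sqrt(0.685401) = 0.8279 for both roots.
Moduli of all roots: 0.8279, 0.8279.
All moduli strictly greater than 1? No.
Verdict: Not invertible.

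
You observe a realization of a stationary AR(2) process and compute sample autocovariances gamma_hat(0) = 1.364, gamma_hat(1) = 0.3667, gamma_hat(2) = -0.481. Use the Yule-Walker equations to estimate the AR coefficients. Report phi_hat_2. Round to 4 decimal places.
\hat\phi_{2} = -0.4580

The Yule-Walker equations for an AR(p) process read, in matrix form,
  Gamma_p phi = r_p,   with   (Gamma_p)_{ij} = gamma(|i - j|),
                       (r_p)_i = gamma(i),   i,j = 1..p.
Substitute the sample gammas (Toeplitz matrix and right-hand side of size 2):
  Gamma_p = [[1.364, 0.3667], [0.3667, 1.364]]
  r_p     = [0.3667, -0.481]
Written out:
  1.364 phi_1 + 0.3667 phi_2 = 0.3667
  0.3667 phi_1 + 1.364 phi_2 = -0.481
Solve by Cramer's rule:
  det = gamma(0)^2 - gamma(1)^2 = (1.364)^2 - (0.3667)^2 = 1.860496 - 0.13446889 = 1.72602711
  phi_hat_1 = [gamma(1) gamma(0) - gamma(1) gamma(2)] / det = [(0.3667)(1.364) - (0.3667)(-0.481)] / 1.72602711 = 0.6765615 / 1.72602711 = 0.392
  phi_hat_2 = [gamma(0) gamma(2) - gamma(1)^2] / det = [(1.364)(-0.481) - (0.3667)^2] / 1.72602711 = -0.79055289 / 1.72602711 = -0.458
So phi_hat = [0.3920, -0.4580].
Therefore phi_hat_2 = -0.4580.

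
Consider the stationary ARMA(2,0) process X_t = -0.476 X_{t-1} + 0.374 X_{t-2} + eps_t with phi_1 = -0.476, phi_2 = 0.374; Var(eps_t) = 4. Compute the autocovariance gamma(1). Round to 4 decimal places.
\gamma(1) = -8.3832

Multiply the model equation by X_{t-k} and take expectations. With theta_0 = psi_0 = 1 and psi_j the MA(infinity) weights, this gives
  gamma(k) - sum_i phi_i gamma(k-i) = c_k,
  c_k = sigma^2 * sum_{j=k..q} theta_j psi_{j-k}   (c_k = 0 for k > q),
using gamma(-m) = gamma(m).
Pure AR (q = 0): c_0 = sigma^2 = 4, c_k = 0 for k >= 1.
Equations for k = 0, 1, 2 (AR order 2, c_2 = 0):
  (E0) gamma(0) = phi_1 gamma(1) + phi_2 gamma(2) + c_0
  (E1) gamma(1) = phi_1 gamma(0) + phi_2 gamma(1) + c_1
  (E2) gamma(2) = phi_1 gamma(1) + phi_2 gamma(0)
From (E1): gamma(1) = A gamma(0) + B with
  A = phi_1 / (1 - phi_2) = -0.476 / 0.626 = -0.760383,   B = c_1 / (1 - phi_2) = 0 / 0.626 = 0.
Insert (E2) into (E0): gamma(0) (1 - phi_2^2) = phi_1 (1 + phi_2) gamma(1) + c_0.
  phi_1 (1 + phi_2) = (-0.476)(1.374) = -0.654024,   1 - phi_2^2 = 0.860124.
Replace gamma(1) by A gamma(0) + B and collect gamma(0):
  gamma(0) [0.860124 - (-0.654024)(-0.760383)] = c_0 = 4
  gamma(0) * 0.362815 = 4
  gamma(0) = 4 / 0.362815 = 11.024902.
  gamma(1) = A gamma(0) = (-0.760383)(11.024902) = -8.383152.
Therefore gamma(1) = -8.3832 (to 4 decimal places).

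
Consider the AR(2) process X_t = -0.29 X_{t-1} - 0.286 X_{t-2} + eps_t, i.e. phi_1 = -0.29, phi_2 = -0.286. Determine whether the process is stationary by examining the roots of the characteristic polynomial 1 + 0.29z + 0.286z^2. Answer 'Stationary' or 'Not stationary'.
\text{Stationary}

The AR(p) characteristic polynomial is P(z) = 1 + 0.29z + 0.286z^2.
Stationarity requires all roots to lie outside the unit circle, i.e. |z| > 1 for every root.
Set 1 + (0.29) z + (0.286) z^2 = 0, i.e. a z^2 + b z + c = 0 with a = 0.286, b = 0.29, c = 1.
Discriminant D = b^2 - 4ac = (0.29)^2 - 4*(0.286)*1 = 0.0841 - (1.144) = -1.0599.
D < 0, so the roots are the complex-conjugate pair z = (-b +/- i sqrt(-D)) / (2a) = -0.507 +/- 1.7999i.
For a conjugate pair |z|^2 = z * conj(z) = (product of roots) = c/a = 1/(0.286) = 3.496503, so |z| = sqrt(3.496503) = 1.8699 for both roots.
Moduli of all roots: 1.8699, 1.8699.
All moduli strictly greater than 1? Yes.
Verdict: Stationary.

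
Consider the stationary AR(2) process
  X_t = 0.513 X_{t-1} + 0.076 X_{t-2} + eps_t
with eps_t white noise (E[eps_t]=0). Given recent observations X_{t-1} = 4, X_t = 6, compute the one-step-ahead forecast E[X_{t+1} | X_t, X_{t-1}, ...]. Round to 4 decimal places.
E[X_{t+1} \mid \mathcal F_t] = 3.3820

For an AR(p) model X_t = c + sum_i phi_i X_{t-i} + eps_t, the
one-step-ahead conditional mean is
  E[X_{t+1} | X_t, ...] = c + sum_i phi_i X_{t+1-i}.
Substitute known values:
  E[X_{t+1} | ...] = (0.513) * (6) + (0.076) * (4)
                   = 3.3820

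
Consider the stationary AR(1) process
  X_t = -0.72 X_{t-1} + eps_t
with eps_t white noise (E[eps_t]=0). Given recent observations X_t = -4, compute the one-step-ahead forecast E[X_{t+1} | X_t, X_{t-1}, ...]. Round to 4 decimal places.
E[X_{t+1} \mid \mathcal F_t] = 2.8800

For an AR(p) model X_t = c + sum_i phi_i X_{t-i} + eps_t, the
one-step-ahead conditional mean is
  E[X_{t+1} | X_t, ...] = c + sum_i phi_i X_{t+1-i}.
Substitute known values:
  E[X_{t+1} | ...] = (-0.72) * (-4)
                   = 2.8800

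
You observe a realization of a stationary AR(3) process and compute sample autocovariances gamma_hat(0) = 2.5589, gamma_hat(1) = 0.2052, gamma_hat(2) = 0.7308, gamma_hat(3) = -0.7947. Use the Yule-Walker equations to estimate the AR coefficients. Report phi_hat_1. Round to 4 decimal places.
\hat\phi_{1} = 0.1650

The Yule-Walker equations for an AR(p) process read, in matrix form,
  Gamma_p phi = r_p,   with   (Gamma_p)_{ij} = gamma(|i - j|),
                       (r_p)_i = gamma(i),   i,j = 1..p.
Substitute the sample gammas (Toeplitz matrix and right-hand side of size 3):
  Gamma_p = [[2.5589, 0.2052, 0.7308], [0.2052, 2.5589, 0.2052], [0.7308, 0.2052, 2.5589]]
  r_p     = [0.2052, 0.7308, -0.7947]
Written out (R1..R3):
  (R1) 2.5589 phi_1 + 0.2052 phi_2 + 0.7308 phi_3 = 0.2052
  (R2) 0.2052 phi_1 + 2.5589 phi_2 + 0.2052 phi_3 = 0.7308
  (R3) 0.7308 phi_1 + 0.2052 phi_2 + 2.5589 phi_3 = -0.7947
Gaussian elimination:
  R2 <- R2 - (0.2052/2.5589) R1 = R2 - (0.080191) R1:  2.542445 phi_2 + 0.146597 phi_3 = 0.714345
  R3 <- R3 - (0.7308/2.5589) R1 = R3 - (0.285591) R1:  0.146597 phi_2 + 2.35019 phi_3 = -0.853303
  R3 <- R3 - (0.146597/2.542445) R2 = R3 - (0.05766) R2:  2.341737 phi_3 = -0.894492
Back-substitution:
  phi_hat_3 = -0.894492 / 2.341737 = -0.381978
  phi_hat_2 = (0.714345 - (0.146597)(-0.381978)) / 2.542445 = 0.302992
  phi_hat_1 = (0.2052 - (0.2052)(0.302992) - (0.7308)(-0.381978)) / 2.5589 = 0.164983
So phi_hat = [0.1650, 0.3030, -0.3820].
Therefore phi_hat_1 = 0.1650.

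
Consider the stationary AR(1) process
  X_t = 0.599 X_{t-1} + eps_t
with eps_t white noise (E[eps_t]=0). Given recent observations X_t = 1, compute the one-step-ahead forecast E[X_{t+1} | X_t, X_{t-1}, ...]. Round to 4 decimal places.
E[X_{t+1} \mid \mathcal F_t] = 0.5990

For an AR(p) model X_t = c + sum_i phi_i X_{t-i} + eps_t, the
one-step-ahead conditional mean is
  E[X_{t+1} | X_t, ...] = c + sum_i phi_i X_{t+1-i}.
Substitute known values:
  E[X_{t+1} | ...] = (0.599) * (1)
                   = 0.5990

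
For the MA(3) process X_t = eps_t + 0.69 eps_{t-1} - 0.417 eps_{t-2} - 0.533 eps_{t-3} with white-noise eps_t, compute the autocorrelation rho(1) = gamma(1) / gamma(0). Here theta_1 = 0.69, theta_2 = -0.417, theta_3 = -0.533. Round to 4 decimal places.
\rho(1) = 0.3229

For an MA(q) process with theta_0 = 1, the autocovariance is
  gamma(k) = sigma^2 * sum_{i=0..q-k} theta_i * theta_{i+k},
and rho(k) = gamma(k) / gamma(0). Sigma^2 cancels.
  numerator   = (1)*(0.69) + (0.69)*(-0.417) + (-0.417)*(-0.533) = 0.624531.
  denominator = (1)^2 + (0.69)^2 + (-0.417)^2 + (-0.533)^2 = 1.934078.
  rho(1) = 0.624531 / 1.934078 = 0.3229.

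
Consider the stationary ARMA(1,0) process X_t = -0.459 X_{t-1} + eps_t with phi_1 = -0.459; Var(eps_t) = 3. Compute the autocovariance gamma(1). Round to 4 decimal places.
\gamma(1) = -1.7445

Multiply the model equation by X_{t-k} and take expectations. With theta_0 = psi_0 = 1 and psi_j the MA(infinity) weights, this gives
  gamma(k) - sum_i phi_i gamma(k-i) = c_k,
  c_k = sigma^2 * sum_{j=k..q} theta_j psi_{j-k}   (c_k = 0 for k > q),
using gamma(-m) = gamma(m).
Pure AR (q = 0): c_0 = sigma^2 = 3, c_k = 0 for k >= 1.
Equations for k = 0 and k = 1 (AR order 1):
  gamma(0) = phi_1 gamma(1) + c_0
  gamma(1) = phi_1 gamma(0) + c_1
Substituting the second into the first: gamma(0) (1 - phi_1^2) = c_0 + phi_1 c_1, so
  gamma(0) = c_0 / (1 - phi_1^2) = 3 / (1 - (-0.459)^2) = 3 / 0.789319 = 3.800745.
  gamma(1) = phi_1 gamma(0) = (-0.459)(3.800745) = -1.744542.
Therefore gamma(1) = -1.7445 (to 4 decimal places).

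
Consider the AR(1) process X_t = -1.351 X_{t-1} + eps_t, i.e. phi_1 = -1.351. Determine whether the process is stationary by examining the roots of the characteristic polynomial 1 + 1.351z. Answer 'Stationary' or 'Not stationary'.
\text{Not stationary}

The AR(p) characteristic polynomial is P(z) = 1 + 1.351z.
Stationarity requires all roots to lie outside the unit circle, i.e. |z| > 1 for every root.
This is linear in z: 1 + (1.351) z = 0  =>  z = -1/(1.351) = -0.740192,  |z| = 0.740192.
Moduli of all roots: 0.7402.
All moduli strictly greater than 1? No.
Verdict: Not stationary.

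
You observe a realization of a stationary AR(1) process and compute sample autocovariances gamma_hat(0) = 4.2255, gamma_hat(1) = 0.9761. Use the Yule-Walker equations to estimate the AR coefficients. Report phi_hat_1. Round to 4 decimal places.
\hat\phi_{1} = 0.2310

The Yule-Walker equations for an AR(p) process read, in matrix form,
  Gamma_p phi = r_p,   with   (Gamma_p)_{ij} = gamma(|i - j|),
                       (r_p)_i = gamma(i),   i,j = 1..p.
Substitute the sample gammas (Toeplitz matrix and right-hand side of size 1):
  Gamma_p = [[4.2255]]
  r_p     = [0.9761]
With p = 1 this is the single equation gamma(0) phi_1 = gamma(1):
  phi_hat_1 = gamma(1) / gamma(0) = 0.9761 / 4.2255 = 0.2310.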